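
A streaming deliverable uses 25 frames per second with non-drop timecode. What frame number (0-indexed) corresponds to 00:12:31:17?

frame 18792

Total seconds to the label: (0 × 3600 + 12 × 60 + 31) = 751.
Frame index = 751 × 25 + 17 = 18792.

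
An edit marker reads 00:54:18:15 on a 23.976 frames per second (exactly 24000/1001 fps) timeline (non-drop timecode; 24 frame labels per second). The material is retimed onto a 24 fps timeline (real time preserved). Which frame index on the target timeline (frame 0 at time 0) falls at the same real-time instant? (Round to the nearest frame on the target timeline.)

Source frame index: (0×3600 + 54×60 + 18) × 24 + 15 = 78207.
Real time: 78207 / (24000/1001) = 26095069/8000 s.
Target frame: (26095069/8000) × (24) = 78285207/1000 ≈ 78285.207 → 78285.

frame 78285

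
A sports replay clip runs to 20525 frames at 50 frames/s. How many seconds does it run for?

410.5 seconds

Running time = 20525 / (50) = 410.5 s.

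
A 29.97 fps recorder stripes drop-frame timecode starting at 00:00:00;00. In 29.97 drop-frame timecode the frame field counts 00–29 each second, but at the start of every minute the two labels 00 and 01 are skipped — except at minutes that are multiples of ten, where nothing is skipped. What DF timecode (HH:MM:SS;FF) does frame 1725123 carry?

Each 10-minute DF block holds 10 × 60 × 30 − 9 × 2 = 17982 frames. 1725123 ÷ 17982 → 95 full blocks, remainder 16833.
Within the partial block the first minute is 1800 frames and each further minute 1798, so 9 further minute boundaries passed. Total skipped labels = 18 × 95 + 2 × 9 = 1728.
Non-drop label index = 1725123 + 1728 = 1726851; at 30 labels/s that is 15:59:21:21, i.e. DF 15:59:21;21.

15:59:21;21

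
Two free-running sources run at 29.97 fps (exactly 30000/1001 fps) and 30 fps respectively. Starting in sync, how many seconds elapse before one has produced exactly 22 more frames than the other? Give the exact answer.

11011/15 seconds

The gap grows by |30 − 30000/1001| = 30/1001 frames per second.
Time for a 22-frame gap: 22 ÷ (30/1001) = 11011/15 s.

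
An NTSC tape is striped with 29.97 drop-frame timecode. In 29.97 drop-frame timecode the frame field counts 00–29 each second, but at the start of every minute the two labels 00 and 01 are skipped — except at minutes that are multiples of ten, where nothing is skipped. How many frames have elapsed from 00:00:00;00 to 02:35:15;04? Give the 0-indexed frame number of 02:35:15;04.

279174

As if non-drop at 30 labels/s: (2 × 3600 + 35 × 60 + 15) × 30 + 4 = 279454.
Minute boundaries passed: 155; those not divisible by 10: 155 − 15 = 140; dropped labels = 2 × 140 = 280.
Actual frame index = 279454 − 280 = 279174.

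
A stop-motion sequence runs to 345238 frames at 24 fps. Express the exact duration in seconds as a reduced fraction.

Running time = 345238 ÷ (24) = 345238 × 1/24 = 172619/12 s.

172619/12 seconds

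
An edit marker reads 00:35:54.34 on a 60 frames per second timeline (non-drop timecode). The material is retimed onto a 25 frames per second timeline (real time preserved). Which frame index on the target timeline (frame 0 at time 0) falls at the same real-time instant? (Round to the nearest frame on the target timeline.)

frame 53864

Source frame index: (0×3600 + 35×60 + 54) × 60 + 34 = 129274.
Real time: 129274 / (60) = 64637/30 s.
Target frame: (64637/30) × (25) = 323185/6 ≈ 53864.167 → 53864.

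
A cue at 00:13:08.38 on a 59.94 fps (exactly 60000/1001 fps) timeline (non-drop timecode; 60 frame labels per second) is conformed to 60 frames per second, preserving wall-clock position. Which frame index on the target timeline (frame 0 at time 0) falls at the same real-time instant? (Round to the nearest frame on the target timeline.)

frame 47365

Source frame index: (0×3600 + 13×60 + 8) × 60 + 38 = 47318.
Real time: 47318 / (60000/1001) = 23682659/30000 s.
Target frame: (23682659/30000) × (60) = 23682659/500 ≈ 47365.318 → 47365.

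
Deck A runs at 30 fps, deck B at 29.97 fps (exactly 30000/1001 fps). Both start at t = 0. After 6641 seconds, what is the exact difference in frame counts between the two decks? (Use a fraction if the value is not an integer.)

199230/1001 frames

A emits 30 × 6641 = 199230 frames; B emits 30000/1001 × 6641 = 199230000/1001.
Difference = 199230/1001 frames (≈ 199.0310); B is behind A.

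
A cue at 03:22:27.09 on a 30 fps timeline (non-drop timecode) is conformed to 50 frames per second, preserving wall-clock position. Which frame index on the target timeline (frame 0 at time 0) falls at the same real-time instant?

frame 607365

Source frame index: (3×3600 + 22×60 + 27) × 30 + 9 = 364419.
Real time: 364419 / (30) = 121473/10 s.
Target frame: (121473/10) × (50) = 607365.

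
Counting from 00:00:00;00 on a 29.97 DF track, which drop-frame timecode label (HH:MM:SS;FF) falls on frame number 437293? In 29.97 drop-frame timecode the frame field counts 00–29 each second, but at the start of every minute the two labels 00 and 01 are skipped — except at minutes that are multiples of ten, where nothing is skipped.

04:03:11;01

Each 10-minute DF block holds 10 × 60 × 30 − 9 × 2 = 17982 frames. 437293 ÷ 17982 → 24 full blocks, remainder 5725.
Within the partial block the first minute is 1800 frames and each further minute 1798, so 3 further minute boundaries passed. Total skipped labels = 18 × 24 + 2 × 3 = 438.
Non-drop label index = 437293 + 438 = 437731; at 30 labels/s that is 04:03:11:01, i.e. DF 04:03:11;01.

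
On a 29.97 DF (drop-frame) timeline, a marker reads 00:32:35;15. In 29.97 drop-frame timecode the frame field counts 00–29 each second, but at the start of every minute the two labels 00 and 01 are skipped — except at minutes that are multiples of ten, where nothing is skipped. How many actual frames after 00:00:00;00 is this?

58607

As if non-drop at 30 labels/s: (0 × 3600 + 32 × 60 + 35) × 30 + 15 = 58665.
Minute boundaries passed: 32; those not divisible by 10: 32 − 3 = 29; dropped labels = 2 × 29 = 58.
Actual frame index = 58665 − 58 = 58607.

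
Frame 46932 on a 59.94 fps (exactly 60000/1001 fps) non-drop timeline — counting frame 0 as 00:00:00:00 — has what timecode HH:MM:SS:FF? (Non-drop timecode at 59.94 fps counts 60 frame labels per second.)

46932 ÷ 60 = 782 full seconds, remainder 12 frames.
782 s = 0 h 13 min 2 s.
Timecode: 00:13:02:12.

00:13:02:12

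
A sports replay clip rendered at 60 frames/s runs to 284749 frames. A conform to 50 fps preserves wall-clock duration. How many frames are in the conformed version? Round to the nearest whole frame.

Frames at target rate = 284749 × (50) / (60) = 1423745/6 ≈ 237290.833.
Nearest whole frame: 237291.

237291 frames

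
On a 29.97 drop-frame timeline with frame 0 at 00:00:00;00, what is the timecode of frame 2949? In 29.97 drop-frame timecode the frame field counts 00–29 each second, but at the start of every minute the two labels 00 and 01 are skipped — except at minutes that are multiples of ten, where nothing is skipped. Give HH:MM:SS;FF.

Ten DF minutes hold 17982 frames, so frame 2949 lies in block 0 (frames 0–17981) with 2949 frames into that block.
The block's first minute is 1800 frames and the rest 1798 each; 2949 frames reaches minute 1, so 0 × 18 + 1 × 2 = 2 labels have been skipped so far.
Adding those back, label number 2949 + 2 = 2951 at 30 labels/s is 98 s + 11 f = 0 h 1 min 38 s frame 11, i.e. 00:01:38;11.

00:01:38;11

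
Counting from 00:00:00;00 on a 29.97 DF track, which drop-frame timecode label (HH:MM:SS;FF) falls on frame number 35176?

00:19:33;22

Ten DF minutes hold 17982 frames, so frame 35176 lies in block 1 (frames 17982–35963) with 17194 frames into that block.
The block's first minute is 1800 frames and the rest 1798 each; 17194 frames reaches minute 9, so 1 × 18 + 9 × 2 = 36 labels have been skipped so far.
Adding those back, label number 35176 + 36 = 35212 at 30 labels/s is 1173 s + 22 f = 0 h 19 min 33 s frame 22, i.e. 00:19:33;22.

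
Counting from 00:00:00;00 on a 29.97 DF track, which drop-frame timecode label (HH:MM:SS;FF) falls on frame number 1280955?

Ten DF minutes hold 17982 frames, so frame 1280955 lies in block 71 (frames 1276722–1294703) with 4233 frames into that block.
The block's first minute is 1800 frames and the rest 1798 each; 4233 frames reaches minute 2, so 71 × 18 + 2 × 2 = 1282 labels have been skipped so far.
Adding those back, label number 1280955 + 1282 = 1282237 at 30 labels/s is 42741 s + 7 f = 11 h 52 min 21 s frame 7, i.e. 11:52:21;07.

11:52:21;07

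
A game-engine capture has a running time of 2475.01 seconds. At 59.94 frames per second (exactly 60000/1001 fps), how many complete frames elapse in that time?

148352 frames

Frames = 2475.01 × 60000/1001 = 148500600/1001 ≈ 148352.2478.
Complete frames: 148352.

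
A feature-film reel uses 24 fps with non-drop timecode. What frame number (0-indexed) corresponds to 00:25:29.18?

36714

Total seconds to the label: (0 × 3600 + 25 × 60 + 29) = 1529.
Frame index = 1529 × 24 + 18 = 36714.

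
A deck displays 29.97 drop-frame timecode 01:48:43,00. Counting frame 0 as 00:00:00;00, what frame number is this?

Complete 10-minute blocks: 10, each 17982 frames → 179820.
Remaining 8 whole minutes in the current block: 1800 + 7 × 1798 = 14386 frames.
Within the current minute: 43 × 30 + 0 − 2 = 1288 (labels ;00/;01 skipped at this minute). Total = 179820 + 14386 + 1288 = 195494.

195494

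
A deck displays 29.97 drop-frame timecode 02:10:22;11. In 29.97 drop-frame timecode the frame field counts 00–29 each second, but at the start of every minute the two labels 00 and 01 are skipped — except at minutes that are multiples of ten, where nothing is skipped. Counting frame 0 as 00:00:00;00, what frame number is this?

Complete 10-minute blocks: 13, each 17982 frames → 233766.
Remaining 0 whole minutes in the current block: 0 frames.
Within the current minute: 22 × 30 + 11 = 671. Total = 233766 + 0 + 671 = 234437.

234437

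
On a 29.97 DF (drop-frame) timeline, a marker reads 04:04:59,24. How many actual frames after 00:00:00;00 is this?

440554

As if non-drop at 30 labels/s: (4 × 3600 + 4 × 60 + 59) × 30 + 24 = 440994.
Minute boundaries passed: 244; those not divisible by 10: 244 − 24 = 220; dropped labels = 2 × 220 = 440.
Actual frame index = 440994 − 440 = 440554.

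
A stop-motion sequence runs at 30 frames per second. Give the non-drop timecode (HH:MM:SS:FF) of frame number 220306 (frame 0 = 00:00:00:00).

02:02:23:16

220306 ÷ 30 = 7343 full seconds, remainder 16 frames.
7343 s = 2 h 2 min 23 s.
Timecode: 02:02:23:16.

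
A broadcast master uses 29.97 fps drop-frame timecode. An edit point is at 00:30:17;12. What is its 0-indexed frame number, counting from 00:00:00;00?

Complete 10-minute blocks: 3, each 17982 frames → 53946.
Remaining 0 whole minutes in the current block: 0 frames.
Within the current minute: 17 × 30 + 12 = 522. Total = 53946 + 0 + 522 = 54468.

54468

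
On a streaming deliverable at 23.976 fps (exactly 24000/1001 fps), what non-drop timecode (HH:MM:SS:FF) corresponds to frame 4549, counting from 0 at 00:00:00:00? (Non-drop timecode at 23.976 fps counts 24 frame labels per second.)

4549 ÷ 24 = 189 full seconds, remainder 13 frames.
189 s = 0 h 3 min 9 s.
Timecode: 00:03:09:13.

00:03:09:13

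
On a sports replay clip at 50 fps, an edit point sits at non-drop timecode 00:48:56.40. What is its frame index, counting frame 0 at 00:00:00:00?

frame 146840

Total seconds to the label: (0 × 3600 + 48 × 60 + 56) = 2936.
Frame index = 2936 × 50 + 40 = 146840.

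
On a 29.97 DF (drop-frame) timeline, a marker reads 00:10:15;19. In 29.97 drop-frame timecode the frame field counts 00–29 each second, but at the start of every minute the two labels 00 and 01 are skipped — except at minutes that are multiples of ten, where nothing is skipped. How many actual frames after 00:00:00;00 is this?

Complete 10-minute blocks: 1, each 17982 frames → 17982.
Remaining 0 whole minutes in the current block: 0 frames.
Within the current minute: 15 × 30 + 19 = 469. Total = 17982 + 0 + 469 = 18451.

18451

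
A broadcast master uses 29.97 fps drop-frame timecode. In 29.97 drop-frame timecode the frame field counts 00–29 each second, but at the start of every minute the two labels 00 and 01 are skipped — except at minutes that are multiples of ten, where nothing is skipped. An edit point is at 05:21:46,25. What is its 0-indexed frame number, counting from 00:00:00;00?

578627

Complete 10-minute blocks: 32, each 17982 frames → 575424.
Remaining 1 whole minute in the current block: 1800 + 0 × 1798 = 1800 frames.
Within the current minute: 46 × 30 + 25 − 2 = 1403 (labels ;00/;01 skipped at this minute). Total = 575424 + 1800 + 1403 = 578627.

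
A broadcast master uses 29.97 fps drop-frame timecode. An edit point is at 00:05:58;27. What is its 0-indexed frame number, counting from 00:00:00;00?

10757

Complete 10-minute blocks: 0, each 17982 frames → 0.
Remaining 5 whole minutes in the current block: 1800 + 4 × 1798 = 8992 frames.
Within the current minute: 58 × 30 + 27 − 2 = 1765 (labels ;00/;01 skipped at this minute). Total = 0 + 8992 + 1765 = 10757.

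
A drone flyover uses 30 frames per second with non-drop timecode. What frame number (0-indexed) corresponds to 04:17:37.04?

Total seconds to the label: (4 × 3600 + 17 × 60 + 37) = 15457.
Frame index = 15457 × 30 + 4 = 463714.

frame 463714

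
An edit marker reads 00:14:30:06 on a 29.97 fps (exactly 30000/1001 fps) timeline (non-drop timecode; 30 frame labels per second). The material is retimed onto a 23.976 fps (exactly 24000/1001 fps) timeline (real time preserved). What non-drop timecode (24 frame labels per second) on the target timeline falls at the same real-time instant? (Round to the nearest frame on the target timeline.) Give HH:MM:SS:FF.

Source frame index: (0×3600 + 14×60 + 30) × 30 + 6 = 26106.
Real time: 26106 / (30000/1001) = 4355351/5000 s.
Target frame: (4355351/5000) × (24000/1001) = 104424/5 ≈ 20884.800 → 20885.
At 24 labels/s: frame 20885 → 00:14:30:05.

00:14:30:05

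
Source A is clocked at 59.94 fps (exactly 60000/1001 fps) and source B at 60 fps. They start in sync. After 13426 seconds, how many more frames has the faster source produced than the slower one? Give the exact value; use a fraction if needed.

115080/143 frames

A emits 60000/1001 × 13426 = 115080000/143 frames; B emits 60 × 13426 = 805560.
Difference = 115080/143 frames (≈ 804.7552); B is ahead of A.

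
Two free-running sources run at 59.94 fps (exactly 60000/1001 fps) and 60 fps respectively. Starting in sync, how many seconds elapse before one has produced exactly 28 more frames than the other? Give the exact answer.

7007/15 seconds

The gap grows by |60 − 60000/1001| = 60/1001 frames per second.
Time for a 28-frame gap: 28 ÷ (60/1001) = 7007/15 s.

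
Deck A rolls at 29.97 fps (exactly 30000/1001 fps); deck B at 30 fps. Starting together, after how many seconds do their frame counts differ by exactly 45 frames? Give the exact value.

The gap grows by |30 − 30000/1001| = 30/1001 frames per second.
Time for a 45-frame gap: 45 ÷ (30/1001) = 1501.5 s.

1501.5 seconds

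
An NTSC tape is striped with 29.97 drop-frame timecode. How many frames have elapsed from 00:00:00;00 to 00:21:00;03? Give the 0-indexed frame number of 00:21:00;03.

Complete 10-minute blocks: 2, each 17982 frames → 35964.
Remaining 1 whole minute in the current block: 1800 + 0 × 1798 = 1800 frames.
Within the current minute: 0 × 30 + 3 − 2 = 1 (labels ;00/;01 skipped at this minute). Total = 35964 + 1800 + 1 = 37765.

37765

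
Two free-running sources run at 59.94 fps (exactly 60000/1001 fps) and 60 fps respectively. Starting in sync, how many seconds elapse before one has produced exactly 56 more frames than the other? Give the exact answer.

The gap grows by |60 − 60000/1001| = 60/1001 frames per second.
Time for a 56-frame gap: 56 ÷ (60/1001) = 14014/15 s.

14014/15 seconds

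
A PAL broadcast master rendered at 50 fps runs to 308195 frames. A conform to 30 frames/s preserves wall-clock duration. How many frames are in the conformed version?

184917 frames

Target frames = source frames × (target rate / source rate) = 308195 × (30)/(50) = 308195 × 3/5 = 184917.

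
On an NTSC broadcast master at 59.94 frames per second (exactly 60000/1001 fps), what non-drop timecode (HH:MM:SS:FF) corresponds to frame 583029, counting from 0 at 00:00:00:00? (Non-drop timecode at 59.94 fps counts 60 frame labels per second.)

583029 ÷ 60 = 9717 full seconds, remainder 9 frames.
9717 s = 2 h 41 min 57 s.
Timecode: 02:41:57:09.

02:41:57:09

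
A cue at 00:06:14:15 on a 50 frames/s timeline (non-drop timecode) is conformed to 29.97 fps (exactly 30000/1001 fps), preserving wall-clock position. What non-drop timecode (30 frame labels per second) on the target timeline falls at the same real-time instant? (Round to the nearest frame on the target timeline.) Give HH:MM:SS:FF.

Source frame index: (0×3600 + 6×60 + 14) × 50 + 15 = 18715.
Real time: 18715 / (50) = 3743/10 s.
Target frame: (3743/10) × (30000/1001) = 11229000/1001 ≈ 11217.782 → 11218.
At 30 labels/s: frame 11218 → 00:06:13:28.

00:06:13:28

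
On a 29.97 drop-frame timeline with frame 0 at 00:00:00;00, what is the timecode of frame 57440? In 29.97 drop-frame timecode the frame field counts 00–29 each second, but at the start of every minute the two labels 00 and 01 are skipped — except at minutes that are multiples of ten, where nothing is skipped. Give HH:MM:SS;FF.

Each 10-minute DF block holds 10 × 60 × 30 − 9 × 2 = 17982 frames. 57440 ÷ 17982 → 3 full blocks, remainder 3494.
Within the partial block the first minute is 1800 frames and each further minute 1798, so 1 further minute boundary passed. Total skipped labels = 18 × 3 + 2 × 1 = 56.
Non-drop label index = 57440 + 56 = 57496; at 30 labels/s that is 00:31:56:16, i.e. DF 00:31:56;16.

00:31:56;16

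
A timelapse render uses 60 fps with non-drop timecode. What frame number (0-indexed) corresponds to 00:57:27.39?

Total seconds to the label: (0 × 3600 + 57 × 60 + 27) = 3447.
Frame index = 3447 × 60 + 39 = 206859.

frame 206859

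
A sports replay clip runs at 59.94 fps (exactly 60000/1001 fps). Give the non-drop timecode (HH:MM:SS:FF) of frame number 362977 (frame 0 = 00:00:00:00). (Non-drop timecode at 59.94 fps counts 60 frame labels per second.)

01:40:49:37

362977 ÷ 60 = 6049 full seconds, remainder 37 frames.
6049 s = 1 h 40 min 49 s.
Timecode: 01:40:49:37.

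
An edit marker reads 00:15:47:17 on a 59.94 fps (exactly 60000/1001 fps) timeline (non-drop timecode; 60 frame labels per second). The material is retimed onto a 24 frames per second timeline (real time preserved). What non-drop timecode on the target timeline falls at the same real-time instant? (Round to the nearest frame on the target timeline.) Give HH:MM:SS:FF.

00:15:48:06

Source frame index: (0×3600 + 15×60 + 47) × 60 + 17 = 56837.
Real time: 56837 / (60000/1001) = 56893837/60000 s.
Target frame: (56893837/60000) × (24) = 56893837/2500 ≈ 22757.535 → 22758.
At 24 labels/s: frame 22758 → 00:15:48:06.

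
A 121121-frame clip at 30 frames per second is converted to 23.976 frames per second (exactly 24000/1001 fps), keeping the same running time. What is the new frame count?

96800 frames

Target frames = source frames × (target rate / source rate) = 121121 × (24000/1001)/(30) = 121121 × 800/1001 = 96800.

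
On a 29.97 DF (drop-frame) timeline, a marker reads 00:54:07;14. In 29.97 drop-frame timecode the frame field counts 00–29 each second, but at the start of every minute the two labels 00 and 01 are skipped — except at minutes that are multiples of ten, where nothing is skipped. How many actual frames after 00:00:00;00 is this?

97326

As if non-drop at 30 labels/s: (0 × 3600 + 54 × 60 + 7) × 30 + 14 = 97424.
Minute boundaries passed: 54; those not divisible by 10: 54 − 5 = 49; dropped labels = 2 × 49 = 98.
Actual frame index = 97424 − 98 = 97326.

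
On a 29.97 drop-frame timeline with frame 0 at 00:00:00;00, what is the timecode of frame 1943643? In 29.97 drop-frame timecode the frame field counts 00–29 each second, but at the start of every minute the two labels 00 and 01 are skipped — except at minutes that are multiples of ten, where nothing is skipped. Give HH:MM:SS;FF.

Ten DF minutes hold 17982 frames, so frame 1943643 lies in block 108 (frames 1942056–1960037) with 1587 frames into that block.
The block's first minute is 1800 frames and the rest 1798 each; 1587 frames reaches minute 0, so 108 × 18 + 0 × 2 = 1944 labels have been skipped so far.
Adding those back, label number 1943643 + 1944 = 1945587 at 30 labels/s is 64852 s + 27 f = 18 h 0 min 52 s frame 27, i.e. 18:00:52;27.

18:00:52;27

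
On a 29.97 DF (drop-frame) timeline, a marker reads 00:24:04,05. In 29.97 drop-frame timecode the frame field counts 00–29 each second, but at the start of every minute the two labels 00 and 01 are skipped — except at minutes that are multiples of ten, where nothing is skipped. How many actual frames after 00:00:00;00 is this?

As if non-drop at 30 labels/s: (0 × 3600 + 24 × 60 + 4) × 30 + 5 = 43325.
Minute boundaries passed: 24; those not divisible by 10: 24 − 2 = 22; dropped labels = 2 × 22 = 44.
Actual frame index = 43325 − 44 = 43281.

43281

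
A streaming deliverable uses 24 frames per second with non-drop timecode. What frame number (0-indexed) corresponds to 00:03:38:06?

frame 5238

Total seconds to the label: (0 × 3600 + 3 × 60 + 38) = 218.
Frame index = 218 × 24 + 6 = 5238.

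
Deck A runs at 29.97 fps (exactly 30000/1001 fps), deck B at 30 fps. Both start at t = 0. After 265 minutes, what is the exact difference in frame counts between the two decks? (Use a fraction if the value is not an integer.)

477000/1001 frames

265 min = 15900 s.
A emits 30000/1001 × 15900 = 477000000/1001 frames; B emits 30 × 15900 = 477000.
Difference = 477000/1001 frames (≈ 476.5235); B is ahead of A.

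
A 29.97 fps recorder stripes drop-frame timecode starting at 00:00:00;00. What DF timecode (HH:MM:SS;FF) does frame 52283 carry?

Ten DF minutes hold 17982 frames, so frame 52283 lies in block 2 (frames 35964–53945) with 16319 frames into that block.
The block's first minute is 1800 frames and the rest 1798 each; 16319 frames reaches minute 9, so 2 × 18 + 9 × 2 = 54 labels have been skipped so far.
Adding those back, label number 52283 + 54 = 52337 at 30 labels/s is 1744 s + 17 f = 0 h 29 min 4 s frame 17, i.e. 00:29:04;17.

00:29:04;17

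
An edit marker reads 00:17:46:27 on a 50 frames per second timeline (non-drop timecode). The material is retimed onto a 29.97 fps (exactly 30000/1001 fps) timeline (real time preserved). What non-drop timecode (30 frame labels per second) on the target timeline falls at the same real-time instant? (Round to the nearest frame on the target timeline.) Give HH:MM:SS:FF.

Source frame index: (0×3600 + 17×60 + 46) × 50 + 27 = 53327.
Real time: 53327 / (50) = 53327/50 s.
Target frame: (53327/50) × (30000/1001) = 31996200/1001 ≈ 31964.236 → 31964.
At 30 labels/s: frame 31964 → 00:17:45:14.

00:17:45:14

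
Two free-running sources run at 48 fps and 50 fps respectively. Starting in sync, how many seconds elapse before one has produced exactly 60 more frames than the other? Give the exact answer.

The gap grows by |50 − 48| = 2 frames per second.
Time for a 60-frame gap: 60 ÷ (2) = 30 s.

30 seconds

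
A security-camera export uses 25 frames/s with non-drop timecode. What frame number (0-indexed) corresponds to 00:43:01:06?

Total seconds to the label: (0 × 3600 + 43 × 60 + 1) = 2581.
Frame index = 2581 × 25 + 6 = 64531.

64531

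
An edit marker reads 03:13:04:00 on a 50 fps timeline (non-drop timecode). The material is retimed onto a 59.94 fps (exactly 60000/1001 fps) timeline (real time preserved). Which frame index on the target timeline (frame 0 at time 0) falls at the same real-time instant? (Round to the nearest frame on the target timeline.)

Source frame index: (3×3600 + 13×60 + 4) × 50 + 0 = 579200.
Real time: 579200 / (50) = 11584 s.
Target frame: (11584) × (60000/1001) = 695040000/1001 ≈ 694345.654 → 694346.

frame 694346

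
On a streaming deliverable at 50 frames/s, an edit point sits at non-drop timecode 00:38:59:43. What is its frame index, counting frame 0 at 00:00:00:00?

Total seconds to the label: (0 × 3600 + 38 × 60 + 59) = 2339.
Frame index = 2339 × 50 + 43 = 116993.

frame 116993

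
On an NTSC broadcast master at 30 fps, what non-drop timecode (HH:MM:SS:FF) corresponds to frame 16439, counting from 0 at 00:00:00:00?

16439 ÷ 30 = 547 full seconds, remainder 29 frames.
547 s = 0 h 9 min 7 s.
Timecode: 00:09:07:29.

00:09:07:29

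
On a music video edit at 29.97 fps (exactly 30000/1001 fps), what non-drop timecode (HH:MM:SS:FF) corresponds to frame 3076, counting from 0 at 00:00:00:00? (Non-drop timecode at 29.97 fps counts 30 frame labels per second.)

00:01:42:16

3076 ÷ 30 = 102 full seconds, remainder 16 frames.
102 s = 0 h 1 min 42 s.
Timecode: 00:01:42:16.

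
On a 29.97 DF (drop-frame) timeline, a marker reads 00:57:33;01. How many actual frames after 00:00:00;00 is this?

As if non-drop at 30 labels/s: (0 × 3600 + 57 × 60 + 33) × 30 + 1 = 103591.
Minute boundaries passed: 57; those not divisible by 10: 57 − 5 = 52; dropped labels = 2 × 52 = 104.
Actual frame index = 103591 − 104 = 103487.

103487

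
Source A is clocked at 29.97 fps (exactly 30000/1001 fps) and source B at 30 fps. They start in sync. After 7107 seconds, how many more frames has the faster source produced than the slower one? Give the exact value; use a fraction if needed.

A emits 30000/1001 × 7107 = 213210000/1001 frames; B emits 30 × 7107 = 213210.
Difference = 213210/1001 frames (≈ 212.9970); B is ahead of A.

213210/1001 frames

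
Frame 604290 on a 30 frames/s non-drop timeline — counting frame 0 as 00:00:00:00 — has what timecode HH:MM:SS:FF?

604290 ÷ 30 = 20143 full seconds, remainder 0 frames.
20143 s = 5 h 35 min 43 s.
Timecode: 05:35:43:00.

05:35:43:00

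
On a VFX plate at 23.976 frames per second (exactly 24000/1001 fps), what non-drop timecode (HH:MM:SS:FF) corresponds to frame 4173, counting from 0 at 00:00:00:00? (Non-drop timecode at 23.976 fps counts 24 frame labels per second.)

4173 ÷ 24 = 173 full seconds, remainder 21 frames.
173 s = 0 h 2 min 53 s.
Timecode: 00:02:53:21.

00:02:53:21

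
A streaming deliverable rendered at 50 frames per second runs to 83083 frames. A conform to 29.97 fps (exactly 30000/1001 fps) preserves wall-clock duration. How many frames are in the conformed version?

49800 frames

Target frames = source frames × (target rate / source rate) = 83083 × (30000/1001)/(50) = 83083 × 600/1001 = 49800.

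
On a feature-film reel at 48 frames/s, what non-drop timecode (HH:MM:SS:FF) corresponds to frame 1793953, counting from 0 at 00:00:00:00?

10:22:54:01

1793953 ÷ 48 = 37374 full seconds, remainder 1 frame.
37374 s = 10 h 22 min 54 s.
Timecode: 10:22:54:01.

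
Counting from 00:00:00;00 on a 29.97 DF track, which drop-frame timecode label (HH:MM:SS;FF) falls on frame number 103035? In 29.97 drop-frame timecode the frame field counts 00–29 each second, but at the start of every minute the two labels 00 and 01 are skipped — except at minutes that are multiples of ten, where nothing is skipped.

Each 10-minute DF block holds 10 × 60 × 30 − 9 × 2 = 17982 frames. 103035 ÷ 17982 → 5 full blocks, remainder 13125.
Within the partial block the first minute is 1800 frames and each further minute 1798, so 7 further minute boundaries passed. Total skipped labels = 18 × 5 + 2 × 7 = 104.
Non-drop label index = 103035 + 104 = 103139; at 30 labels/s that is 00:57:17:29, i.e. DF 00:57:17;29.

00:57:17;29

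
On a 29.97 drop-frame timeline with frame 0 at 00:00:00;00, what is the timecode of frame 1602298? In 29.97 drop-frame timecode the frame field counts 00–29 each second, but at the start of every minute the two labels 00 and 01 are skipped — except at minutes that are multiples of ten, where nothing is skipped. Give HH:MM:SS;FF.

14:51:03;12

Ten DF minutes hold 17982 frames, so frame 1602298 lies in block 89 (frames 1600398–1618379) with 1900 frames into that block.
The block's first minute is 1800 frames and the rest 1798 each; 1900 frames reaches minute 1, so 89 × 18 + 1 × 2 = 1604 labels have been skipped so far.
Adding those back, label number 1602298 + 1604 = 1603902 at 30 labels/s is 53463 s + 12 f = 14 h 51 min 3 s frame 12, i.e. 14:51:03;12.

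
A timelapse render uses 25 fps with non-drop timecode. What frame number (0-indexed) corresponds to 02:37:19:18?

Total seconds to the label: (2 × 3600 + 37 × 60 + 19) = 9439.
Frame index = 9439 × 25 + 18 = 235993.

frame 235993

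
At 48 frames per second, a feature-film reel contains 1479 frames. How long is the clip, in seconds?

30.8125 seconds

Running time = 1479 / (48) = 30.8125 s.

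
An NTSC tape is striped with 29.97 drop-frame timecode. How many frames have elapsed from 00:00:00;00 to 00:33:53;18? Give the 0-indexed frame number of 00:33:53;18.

Complete 10-minute blocks: 3, each 17982 frames → 53946.
Remaining 3 whole minutes in the current block: 1800 + 2 × 1798 = 5396 frames.
Within the current minute: 53 × 30 + 18 − 2 = 1606 (labels ;00/;01 skipped at this minute). Total = 53946 + 5396 + 1606 = 60948.

60948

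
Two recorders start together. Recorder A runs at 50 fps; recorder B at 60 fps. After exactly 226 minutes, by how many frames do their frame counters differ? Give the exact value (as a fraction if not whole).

135600 frames

226 min = 13560 s.
A emits 50 × 13560 = 678000 frames; B emits 60 × 13560 = 813600.
Difference = 135600 frames; B is ahead of A.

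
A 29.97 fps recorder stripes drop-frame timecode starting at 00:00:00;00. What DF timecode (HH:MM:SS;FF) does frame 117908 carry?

Each 10-minute DF block holds 10 × 60 × 30 − 9 × 2 = 17982 frames. 117908 ÷ 17982 → 6 full blocks, remainder 10016.
Within the partial block the first minute is 1800 frames and each further minute 1798, so 5 further minute boundaries passed. Total skipped labels = 18 × 6 + 2 × 5 = 118.
Non-drop label index = 117908 + 118 = 118026; at 30 labels/s that is 01:05:34:06, i.e. DF 01:05:34;06.

01:05:34;06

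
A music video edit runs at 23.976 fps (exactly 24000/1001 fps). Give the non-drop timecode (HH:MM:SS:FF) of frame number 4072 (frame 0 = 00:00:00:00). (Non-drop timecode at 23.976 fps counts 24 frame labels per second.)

00:02:49:16

4072 ÷ 24 = 169 full seconds, remainder 16 frames.
169 s = 0 h 2 min 49 s.
Timecode: 00:02:49:16.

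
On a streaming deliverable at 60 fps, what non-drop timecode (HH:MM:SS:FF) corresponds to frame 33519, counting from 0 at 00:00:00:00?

33519 ÷ 60 = 558 full seconds, remainder 39 frames.
558 s = 0 h 9 min 18 s.
Timecode: 00:09:18:39.

00:09:18:39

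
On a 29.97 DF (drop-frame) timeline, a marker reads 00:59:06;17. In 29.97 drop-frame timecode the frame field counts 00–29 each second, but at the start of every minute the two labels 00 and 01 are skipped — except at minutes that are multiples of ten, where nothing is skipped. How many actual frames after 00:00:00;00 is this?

Complete 10-minute blocks: 5, each 17982 frames → 89910.
Remaining 9 whole minutes in the current block: 1800 + 8 × 1798 = 16184 frames.
Within the current minute: 6 × 30 + 17 − 2 = 195 (labels ;00/;01 skipped at this minute). Total = 89910 + 16184 + 195 = 106289.

106289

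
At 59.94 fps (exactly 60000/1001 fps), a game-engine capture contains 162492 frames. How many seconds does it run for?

Running time = 162492 / (60000/1001) = 2710.9082 s.

2710.9082 seconds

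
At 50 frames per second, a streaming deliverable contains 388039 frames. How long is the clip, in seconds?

Running time = 388039 / (50) = 7760.78 s.

7760.78 seconds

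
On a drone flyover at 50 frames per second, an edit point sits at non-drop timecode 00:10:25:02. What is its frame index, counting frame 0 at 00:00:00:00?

frame 31252

Total seconds to the label: (0 × 3600 + 10 × 60 + 25) = 625.
Frame index = 625 × 50 + 2 = 31252.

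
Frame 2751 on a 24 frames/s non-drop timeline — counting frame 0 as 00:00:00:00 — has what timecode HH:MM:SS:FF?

2751 ÷ 24 = 114 full seconds, remainder 15 frames.
114 s = 0 h 1 min 54 s.
Timecode: 00:01:54:15.

00:01:54:15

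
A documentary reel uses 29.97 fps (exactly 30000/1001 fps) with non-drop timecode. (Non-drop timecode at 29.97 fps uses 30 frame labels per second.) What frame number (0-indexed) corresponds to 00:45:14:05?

frame 81425

Total seconds to the label: (0 × 3600 + 45 × 60 + 14) = 2714.
Frame index = 2714 × 30 + 5 = 81425.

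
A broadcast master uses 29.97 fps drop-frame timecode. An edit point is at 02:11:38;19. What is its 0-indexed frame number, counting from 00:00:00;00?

236723

Complete 10-minute blocks: 13, each 17982 frames → 233766.
Remaining 1 whole minute in the current block: 1800 + 0 × 1798 = 1800 frames.
Within the current minute: 38 × 30 + 19 − 2 = 1157 (labels ;00/;01 skipped at this minute). Total = 233766 + 1800 + 1157 = 236723.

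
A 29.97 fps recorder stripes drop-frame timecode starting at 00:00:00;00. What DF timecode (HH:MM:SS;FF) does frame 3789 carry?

Ten DF minutes hold 17982 frames, so frame 3789 lies in block 0 (frames 0–17981) with 3789 frames into that block.
The block's first minute is 1800 frames and the rest 1798 each; 3789 frames reaches minute 2, so 0 × 18 + 2 × 2 = 4 labels have been skipped so far.
Adding those back, label number 3789 + 4 = 3793 at 30 labels/s is 126 s + 13 f = 0 h 2 min 6 s frame 13, i.e. 00:02:06;13.

00:02:06;13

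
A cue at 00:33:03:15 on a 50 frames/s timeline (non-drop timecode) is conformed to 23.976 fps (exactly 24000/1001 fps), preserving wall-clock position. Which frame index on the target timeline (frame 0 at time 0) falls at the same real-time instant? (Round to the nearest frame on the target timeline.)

Source frame index: (0×3600 + 33×60 + 3) × 50 + 15 = 99165.
Real time: 99165 / (50) = 19833/10 s.
Target frame: (19833/10) × (24000/1001) = 4327200/91 ≈ 47551.648 → 47552.

frame 47552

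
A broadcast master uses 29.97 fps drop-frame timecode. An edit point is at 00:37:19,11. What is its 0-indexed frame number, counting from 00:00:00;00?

67113

As if non-drop at 30 labels/s: (0 × 3600 + 37 × 60 + 19) × 30 + 11 = 67181.
Minute boundaries passed: 37; those not divisible by 10: 37 − 3 = 34; dropped labels = 2 × 34 = 68.
Actual frame index = 67181 − 68 = 67113.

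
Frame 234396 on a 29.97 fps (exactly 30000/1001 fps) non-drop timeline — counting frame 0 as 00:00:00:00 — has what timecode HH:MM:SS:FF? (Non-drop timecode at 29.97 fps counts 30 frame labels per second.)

02:10:13:06

234396 ÷ 30 = 7813 full seconds, remainder 6 frames.
7813 s = 2 h 10 min 13 s.
Timecode: 02:10:13:06.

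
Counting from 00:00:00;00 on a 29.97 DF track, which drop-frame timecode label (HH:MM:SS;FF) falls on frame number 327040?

Each 10-minute DF block holds 10 × 60 × 30 − 9 × 2 = 17982 frames. 327040 ÷ 17982 → 18 full blocks, remainder 3364.
Within the partial block the first minute is 1800 frames and each further minute 1798, so 1 further minute boundary passed. Total skipped labels = 18 × 18 + 2 × 1 = 326.
Non-drop label index = 327040 + 326 = 327366; at 30 labels/s that is 03:01:52:06, i.e. DF 03:01:52;06.

03:01:52;06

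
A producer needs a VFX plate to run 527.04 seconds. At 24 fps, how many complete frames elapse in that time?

12648 frames

Frames = 527.04 × 24 = 316224/25 ≈ 12648.9600.
Complete frames: 12648.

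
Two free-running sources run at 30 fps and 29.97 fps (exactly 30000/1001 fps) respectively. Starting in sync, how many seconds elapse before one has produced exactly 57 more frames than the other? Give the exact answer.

The gap grows by |30000/1001 − 30| = 30/1001 frames per second.
Time for a 57-frame gap: 57 ÷ (30/1001) = 1901.9 s.

1901.9 seconds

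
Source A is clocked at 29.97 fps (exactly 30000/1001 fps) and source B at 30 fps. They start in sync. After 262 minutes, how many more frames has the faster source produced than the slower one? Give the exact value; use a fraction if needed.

471600/1001 frames

262 min = 15720 s.
A emits 30000/1001 × 15720 = 471600000/1001 frames; B emits 30 × 15720 = 471600.
Difference = 471600/1001 frames (≈ 471.1289); B is ahead of A.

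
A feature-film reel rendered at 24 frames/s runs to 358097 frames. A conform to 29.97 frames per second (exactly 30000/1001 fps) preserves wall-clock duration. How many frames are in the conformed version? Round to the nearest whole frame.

447174 frames

Frames at target rate = 358097 × (30000/1001) / (24) = 447621250/1001 ≈ 447174.076.
Nearest whole frame: 447174.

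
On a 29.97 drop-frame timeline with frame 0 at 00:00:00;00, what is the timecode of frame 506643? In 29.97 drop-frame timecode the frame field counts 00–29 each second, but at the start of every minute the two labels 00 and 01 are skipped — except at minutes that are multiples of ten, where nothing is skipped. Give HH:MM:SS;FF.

Ten DF minutes hold 17982 frames, so frame 506643 lies in block 28 (frames 503496–521477) with 3147 frames into that block.
The block's first minute is 1800 frames and the rest 1798 each; 3147 frames reaches minute 1, so 28 × 18 + 1 × 2 = 506 labels have been skipped so far.
Adding those back, label number 506643 + 506 = 507149 at 30 labels/s is 16904 s + 29 f = 4 h 41 min 44 s frame 29, i.e. 04:41:44;29.

04:41:44;29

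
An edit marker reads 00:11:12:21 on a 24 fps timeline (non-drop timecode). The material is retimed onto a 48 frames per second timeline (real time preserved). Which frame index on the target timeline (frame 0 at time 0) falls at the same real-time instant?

Source frame index: (0×3600 + 11×60 + 12) × 24 + 21 = 16149.
Real time: 16149 / (24) = 5383/8 s.
Target frame: (5383/8) × (48) = 32298.

frame 32298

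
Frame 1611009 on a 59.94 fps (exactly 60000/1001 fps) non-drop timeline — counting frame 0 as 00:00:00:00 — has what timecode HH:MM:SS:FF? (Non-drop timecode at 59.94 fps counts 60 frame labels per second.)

1611009 ÷ 60 = 26850 full seconds, remainder 9 frames.
26850 s = 7 h 27 min 30 s.
Timecode: 07:27:30:09.

07:27:30:09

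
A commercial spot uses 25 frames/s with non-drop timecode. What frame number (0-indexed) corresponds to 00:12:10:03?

Total seconds to the label: (0 × 3600 + 12 × 60 + 10) = 730.
Frame index = 730 × 25 + 3 = 18253.

frame 18253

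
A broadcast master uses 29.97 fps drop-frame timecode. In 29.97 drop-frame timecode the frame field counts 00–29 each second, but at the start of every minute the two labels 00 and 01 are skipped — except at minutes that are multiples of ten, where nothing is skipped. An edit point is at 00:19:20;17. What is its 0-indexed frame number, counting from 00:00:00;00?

34781

Complete 10-minute blocks: 1, each 17982 frames → 17982.
Remaining 9 whole minutes in the current block: 1800 + 8 × 1798 = 16184 frames.
Within the current minute: 20 × 30 + 17 − 2 = 615 (labels ;00/;01 skipped at this minute). Total = 17982 + 16184 + 615 = 34781.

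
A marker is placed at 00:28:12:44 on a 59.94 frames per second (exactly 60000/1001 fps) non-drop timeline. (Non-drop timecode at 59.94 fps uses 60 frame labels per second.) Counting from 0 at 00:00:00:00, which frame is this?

frame 101564

Total seconds to the label: (0 × 3600 + 28 × 60 + 12) = 1692.
Frame index = 1692 × 60 + 44 = 101564.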